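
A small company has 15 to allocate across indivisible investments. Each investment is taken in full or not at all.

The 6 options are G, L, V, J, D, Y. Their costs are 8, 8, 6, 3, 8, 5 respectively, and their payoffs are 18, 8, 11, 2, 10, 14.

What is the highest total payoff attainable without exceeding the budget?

Allowing fractional choices, the relaxed optimum would be about 35.7, but investments are indivisible.
G + V: cost 8 + 6 = 14 ≤ 15, payoff 18 + 11 = 29.
V + J + Y: cost 6 + 3 + 5 = 14 ≤ 15, payoff 11 + 2 + 14 = 27.
G + Y: cost 8 + 5 = 13 ≤ 15, payoff 18 + 14 = 32.
Best is G and Y with total payoff 32.

32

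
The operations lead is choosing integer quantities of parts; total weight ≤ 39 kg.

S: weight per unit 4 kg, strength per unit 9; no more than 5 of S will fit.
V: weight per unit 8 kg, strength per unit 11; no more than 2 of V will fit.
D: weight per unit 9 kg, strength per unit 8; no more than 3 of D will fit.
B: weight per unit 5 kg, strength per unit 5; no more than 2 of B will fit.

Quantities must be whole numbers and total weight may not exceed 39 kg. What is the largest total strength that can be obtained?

67

5×S, 1×V, and 2×B: weight 38 ≤ 39, strength 5·9 + 1·11 + 2·5 = 66.
5×S and 2×V: weight 36 ≤ 39, strength 5·9 + 2·11 = 67.
Best is 67.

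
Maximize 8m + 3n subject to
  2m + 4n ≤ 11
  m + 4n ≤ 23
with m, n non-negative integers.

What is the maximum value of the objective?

40

(m,n)=(5,0): 2·5+4·0=10≤11, 1·5+4·0=5≤23, objective 40.
(m,n)=(4,0): 2·4+4·0=8≤11, 1·4+4·0=4≤23, objective 32.
No feasible integer point exceeds 40.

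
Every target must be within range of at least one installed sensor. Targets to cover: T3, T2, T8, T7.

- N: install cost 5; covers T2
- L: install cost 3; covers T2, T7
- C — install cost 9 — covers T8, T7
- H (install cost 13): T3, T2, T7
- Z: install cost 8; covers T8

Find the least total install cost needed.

This is an integer covering problem.
The greedy cost-per-new-target heuristic would pick L, Z, and H for 24, but a cheaper cover exists.
Choose H and Z: together they cover T3, T2, T8, T7 — every target.
Total install cost: 13 + 8 = 21.
No cover costs less than 21.

21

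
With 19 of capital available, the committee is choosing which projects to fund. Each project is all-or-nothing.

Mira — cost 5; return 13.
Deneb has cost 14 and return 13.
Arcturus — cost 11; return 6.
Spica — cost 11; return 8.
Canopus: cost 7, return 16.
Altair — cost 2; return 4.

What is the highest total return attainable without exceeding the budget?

33

This is an integer program with binary decision variables.
Allowing fractional choices, the relaxed optimum would be about 37.6, but projects are indivisible.
Mira + Canopus + Altair: cost 5 + 7 + 2 = 14 ≤ 19, return 13 + 16 + 4 = 33.
Mira + Canopus: cost 5 + 7 = 12 ≤ 19, return 13 + 16 = 29.
Mira + Deneb: cost 5 + 14 = 19 ≤ 19, return 13 + 13 = 26.
Best is Mira, Canopus, and Altair with total return 33.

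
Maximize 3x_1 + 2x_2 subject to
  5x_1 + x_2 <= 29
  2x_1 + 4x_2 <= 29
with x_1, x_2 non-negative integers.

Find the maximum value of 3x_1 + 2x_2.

23

(x_1,x_2)=(5,4): 5·5+1·4=29≤29, 2·5+4·4=26≤29, objective 23.
(x_1,x_2)=(4,5): 5·4+1·5=25≤29, 2·4+4·5=28≤29, objective 22.
No feasible integer point exceeds 23.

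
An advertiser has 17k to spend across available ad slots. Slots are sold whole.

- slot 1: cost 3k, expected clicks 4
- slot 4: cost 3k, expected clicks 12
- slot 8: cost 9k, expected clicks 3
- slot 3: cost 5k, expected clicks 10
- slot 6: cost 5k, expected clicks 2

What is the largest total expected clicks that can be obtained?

28

Take slot 1, slot 4, slot 3, and slot 6: cost 3 + 3 + 5 + 5 = 16 ≤ 17, expected clicks 4 + 12 + 10 + 2 = 28.
No other feasible combination does better.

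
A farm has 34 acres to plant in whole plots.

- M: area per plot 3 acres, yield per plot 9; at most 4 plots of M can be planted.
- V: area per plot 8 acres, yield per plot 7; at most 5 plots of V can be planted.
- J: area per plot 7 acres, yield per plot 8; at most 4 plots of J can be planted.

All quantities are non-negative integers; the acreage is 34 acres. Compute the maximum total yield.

Take 4×M and 3×J: area 33 ≤ 34, yield 4·9 + 3·8 = 60.
M has the best ratio (9/3) and is taken to its limit of 4; remaining capacity is filled optimally with the others.

60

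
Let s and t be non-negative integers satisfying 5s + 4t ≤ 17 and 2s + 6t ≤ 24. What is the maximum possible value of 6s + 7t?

28

Relaxing integrality, the LP optimum is 29.00 at (s,t) = (0.273, 3.91), which is not an integer point.
(s,t)=(0,4): 5·0+4·4=16≤17, 2·0+6·4=24≤24, objective 28.
(s,t)=(1,3): 5·1+4·3=17≤17, 2·1+6·3=20≤24, objective 27.
(s,t)=(0,3): 5·0+4·3=12≤17, 2·0+6·3=18≤24, objective 21.
(s,t)=(1,2): 5·1+4·2=13≤17, 2·1+6·2=14≤24, objective 20.
No feasible integer point exceeds 28.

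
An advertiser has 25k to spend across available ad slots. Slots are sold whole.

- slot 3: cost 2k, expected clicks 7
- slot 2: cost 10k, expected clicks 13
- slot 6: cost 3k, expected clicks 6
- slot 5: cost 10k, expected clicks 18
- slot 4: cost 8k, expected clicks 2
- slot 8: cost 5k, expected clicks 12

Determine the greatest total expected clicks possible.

Allowing fractional choices, the relaxed optimum would be about 49.5, but ad slots are indivisible.
slot 3 + slot 6 + slot 5 + slot 8: cost 2 + 3 + 10 + 5 = 20 ≤ 25, expected clicks 7 + 6 + 18 + 12 = 43.
slot 3 + slot 2 + slot 6 + slot 5: cost 2 + 10 + 3 + 10 = 25 ≤ 25, expected clicks 7 + 13 + 6 + 18 = 44.
Best is slot 3, slot 2, slot 6, and slot 5 with total expected clicks 44.

44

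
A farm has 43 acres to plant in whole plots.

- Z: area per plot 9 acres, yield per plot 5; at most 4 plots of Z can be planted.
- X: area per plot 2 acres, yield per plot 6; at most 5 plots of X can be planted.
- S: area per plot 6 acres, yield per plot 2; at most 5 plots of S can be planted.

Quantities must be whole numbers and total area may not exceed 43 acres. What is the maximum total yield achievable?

X has the best ratio (6/2); taking only X gives at most 5×6 = 30 (stopped by the supply cap of 5).
Mixing does better — 3×Z, 5×X, and 1×S: area 43 ≤ 43, yield 3·5 + 5·6 + 1·2 = 47.

47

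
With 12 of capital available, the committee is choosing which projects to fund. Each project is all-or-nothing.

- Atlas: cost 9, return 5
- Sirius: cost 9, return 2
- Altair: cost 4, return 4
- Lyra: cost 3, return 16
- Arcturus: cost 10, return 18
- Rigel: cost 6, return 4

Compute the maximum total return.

Lyra + Rigel: cost 3 + 6 = 9 ≤ 12, return 16 + 4 = 20.
Altair + Lyra: cost 4 + 3 = 7 ≤ 12, return 4 + 16 = 20.
Atlas + Lyra: cost 9 + 3 = 12 ≤ 12, return 5 + 16 = 21.
Best is Atlas and Lyra with total return 21.

21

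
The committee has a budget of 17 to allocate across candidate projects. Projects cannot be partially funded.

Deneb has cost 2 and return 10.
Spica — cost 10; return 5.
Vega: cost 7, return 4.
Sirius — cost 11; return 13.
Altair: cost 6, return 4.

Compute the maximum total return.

23

Allowing fractional choices, the relaxed optimum would be about 25.7, but projects are indivisible.
Sirius + Altair: cost 11 + 6 = 17 ≤ 17, return 13 + 4 = 17.
Deneb + Vega + Altair: cost 2 + 7 + 6 = 15 ≤ 17, return 10 + 4 + 4 = 18.
Deneb + Sirius: cost 2 + 11 = 13 ≤ 17, return 10 + 13 = 23.
Best is Deneb and Sirius with total return 23.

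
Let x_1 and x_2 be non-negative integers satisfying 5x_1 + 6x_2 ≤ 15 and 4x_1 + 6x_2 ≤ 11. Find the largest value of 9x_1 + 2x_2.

18

The continuous relaxation peaks at (2.75, 0) with value 24.75; rounding to a feasible lattice point costs some objective.
(x_1,x_2)=(2,0): 5·2+6·0=10≤15, 4·2+6·0=8≤11, objective 18.
(x_1,x_2)=(1,1): 5·1+6·1=11≤15, 4·1+6·1=10≤11, objective 11.
(x_1,x_2)=(1,0): 5·1+6·0=5≤15, 4·1+6·0=4≤11, objective 9.
No feasible integer point exceeds 18.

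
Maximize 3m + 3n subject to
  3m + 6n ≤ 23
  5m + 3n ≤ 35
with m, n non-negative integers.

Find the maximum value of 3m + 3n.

21

(m,n)=(7,0): 3·7+6·0=21≤23, 5·7+3·0=35≤35, objective 21.
(m,n)=(5,1): 3·5+6·1=21≤23, 5·5+3·1=28≤35, objective 18.
(m,n)=(6,0): 3·6+6·0=18≤23, 5·6+3·0=30≤35, objective 18.
The best lattice point is (7,0), giving 21.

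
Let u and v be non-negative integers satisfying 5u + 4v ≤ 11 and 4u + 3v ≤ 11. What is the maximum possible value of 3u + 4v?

8

(u,v)=(0,2) is feasible, giving 8.
(u,v)=(1,1) is feasible, giving 7.
(u,v)=(0,1) is feasible, giving 4.
The best lattice point is (0,2), giving 8.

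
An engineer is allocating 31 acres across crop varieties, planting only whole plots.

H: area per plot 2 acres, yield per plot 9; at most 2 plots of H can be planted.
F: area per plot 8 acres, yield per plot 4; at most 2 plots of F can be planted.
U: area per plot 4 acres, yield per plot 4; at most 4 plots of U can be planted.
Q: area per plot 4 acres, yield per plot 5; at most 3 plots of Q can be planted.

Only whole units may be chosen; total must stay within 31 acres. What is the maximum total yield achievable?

45

2×H, 4×U, and 2×Q: area 28 ≤ 31, yield 2·9 + 4·4 + 2·5 = 44.
2×H, 3×U, and 3×Q: area 28 ≤ 31, yield 2·9 + 3·4 + 3·5 = 45.
Best is 45.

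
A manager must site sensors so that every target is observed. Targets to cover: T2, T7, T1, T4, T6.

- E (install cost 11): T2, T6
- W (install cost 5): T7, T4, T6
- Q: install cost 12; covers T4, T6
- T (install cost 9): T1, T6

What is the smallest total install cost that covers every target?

25

Choose E, W, and T: together they cover T2, T7, T1, T4, T6 — every target.
Total install cost: 11 + 5 + 9 = 25.
No cover costs less than 25.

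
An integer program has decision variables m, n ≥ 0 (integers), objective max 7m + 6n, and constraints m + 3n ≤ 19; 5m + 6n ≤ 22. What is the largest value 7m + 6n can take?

28

Relaxing integrality, the LP optimum is 30.80 at (m,n) = (4.4, 0), which is not an integer point.
(m,n)=(4,0): 1·4+3·0=4≤19, 5·4+6·0=20≤22, objective 28.
(m,n)=(3,1): 1·3+3·1=6≤19, 5·3+6·1=21≤22, objective 27.
(m,n)=(3,0): 1·3+3·0=3≤19, 5·3+6·0=15≤22, objective 21.
No feasible integer point exceeds 28.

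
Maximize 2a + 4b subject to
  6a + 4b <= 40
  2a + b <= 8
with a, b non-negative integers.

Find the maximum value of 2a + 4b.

(a,b)=(0,8): 6·0+4·8=32≤40, 2·0+1·8=8≤8, objective 32.
(a,b)=(0,7): 6·0+4·7=28≤40, 2·0+1·7=7≤8, objective 28.
No feasible integer point exceeds 32.

32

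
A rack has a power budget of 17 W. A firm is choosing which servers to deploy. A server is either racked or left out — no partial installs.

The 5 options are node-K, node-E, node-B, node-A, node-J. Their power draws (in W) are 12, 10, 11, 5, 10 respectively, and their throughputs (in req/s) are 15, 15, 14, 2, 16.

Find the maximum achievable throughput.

node-A + node-J: power draw 5 + 10 = 15 ≤ 17, throughput 2 + 16 = 18.
node-E + node-A: power draw 10 + 5 = 15 ≤ 17, throughput 15 + 2 = 17.
Best is node-A and node-J with total throughput 18.

18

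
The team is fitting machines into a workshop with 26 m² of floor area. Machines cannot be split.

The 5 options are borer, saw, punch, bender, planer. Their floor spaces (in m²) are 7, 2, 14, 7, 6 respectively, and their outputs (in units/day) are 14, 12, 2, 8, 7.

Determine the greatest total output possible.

41

This is a 0-1 knapsack instance.
borer + saw + bender + planer: floor space 7 + 2 + 7 + 6 = 22 ≤ 26, output 14 + 12 + 8 + 7 = 41.
borer + saw + bender: floor space 7 + 2 + 7 = 16 ≤ 26, output 14 + 12 + 8 = 34.
borer + saw + planer: floor space 7 + 2 + 6 = 15 ≤ 26, output 14 + 12 + 7 = 33.
Best is borer, saw, bender, and planer with total output 41.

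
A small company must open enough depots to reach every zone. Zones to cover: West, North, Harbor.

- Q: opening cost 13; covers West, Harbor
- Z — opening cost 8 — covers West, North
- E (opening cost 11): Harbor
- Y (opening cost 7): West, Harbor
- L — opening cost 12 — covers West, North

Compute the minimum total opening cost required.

15

Choose Z and Y: together they cover West, North, Harbor — every zone.
Total opening cost: 8 + 7 = 15.
No cover costs less than 15.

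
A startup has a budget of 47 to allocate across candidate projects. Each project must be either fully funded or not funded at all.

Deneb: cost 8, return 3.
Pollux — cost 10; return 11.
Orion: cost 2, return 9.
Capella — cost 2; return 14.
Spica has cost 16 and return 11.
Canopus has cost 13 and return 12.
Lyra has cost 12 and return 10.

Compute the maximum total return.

Allowing fractional choices, the relaxed optimum would be about 61.5, but projects are indivisible.
Deneb + Pollux + Orion + Capella + Canopus + Lyra: cost 8 + 10 + 2 + 2 + 13 + 12 = 47 ≤ 47, return 3 + 11 + 9 + 14 + 12 + 10 = 59.
Pollux + Orion + Capella + Spica + Canopus: cost 10 + 2 + 2 + 16 + 13 = 43 ≤ 47, return 11 + 9 + 14 + 11 + 12 = 57.
Pollux + Orion + Capella + Canopus + Lyra: cost 10 + 2 + 2 + 13 + 12 = 39 ≤ 47, return 11 + 9 + 14 + 12 + 10 = 56.
Best is Deneb, Pollux, Orion, Capella, Canopus, and Lyra with total return 59.

59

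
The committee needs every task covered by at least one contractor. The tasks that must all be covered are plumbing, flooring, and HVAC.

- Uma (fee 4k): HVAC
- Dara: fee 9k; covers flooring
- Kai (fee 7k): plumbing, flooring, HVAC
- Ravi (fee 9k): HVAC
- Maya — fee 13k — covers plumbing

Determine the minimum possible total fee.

Kai alone covers plumbing, flooring, HVAC — every task.
Total fee: 7.

7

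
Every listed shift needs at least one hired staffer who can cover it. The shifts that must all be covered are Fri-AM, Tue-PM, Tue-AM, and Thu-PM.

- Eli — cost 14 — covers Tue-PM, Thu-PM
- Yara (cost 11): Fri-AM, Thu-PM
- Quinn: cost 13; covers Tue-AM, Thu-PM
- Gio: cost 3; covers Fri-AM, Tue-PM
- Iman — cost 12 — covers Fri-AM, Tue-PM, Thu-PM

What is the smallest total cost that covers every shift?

Choose Quinn and Gio: together they cover Fri-AM, Tue-PM, Tue-AM, Thu-PM — every shift.
Total cost: 13 + 3 = 16.

16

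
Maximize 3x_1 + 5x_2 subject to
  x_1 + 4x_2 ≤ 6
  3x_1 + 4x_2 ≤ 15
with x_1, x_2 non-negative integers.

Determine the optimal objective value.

15

Relaxing integrality, the LP optimum is 15.38 at (x_1,x_2) = (4.5, 0.375), which is not an integer point.
(x_1,x_2)=(5,0): 1·5+4·0=5≤6, 3·5+4·0=15≤15, objective 15.
(x_1,x_2)=(4,0): 1·4+4·0=4≤6, 3·4+4·0=12≤15, objective 12.
The best lattice point is (5,0), giving 15.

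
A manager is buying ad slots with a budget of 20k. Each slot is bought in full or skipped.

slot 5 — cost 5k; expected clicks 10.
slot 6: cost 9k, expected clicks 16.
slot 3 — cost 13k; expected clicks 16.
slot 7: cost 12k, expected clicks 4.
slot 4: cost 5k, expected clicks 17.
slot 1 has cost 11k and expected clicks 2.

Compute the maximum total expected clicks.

43

Take slot 5, slot 6, and slot 4: cost 5 + 9 + 5 = 19 ≤ 20, expected clicks 10 + 16 + 17 = 43.
No other feasible combination does better.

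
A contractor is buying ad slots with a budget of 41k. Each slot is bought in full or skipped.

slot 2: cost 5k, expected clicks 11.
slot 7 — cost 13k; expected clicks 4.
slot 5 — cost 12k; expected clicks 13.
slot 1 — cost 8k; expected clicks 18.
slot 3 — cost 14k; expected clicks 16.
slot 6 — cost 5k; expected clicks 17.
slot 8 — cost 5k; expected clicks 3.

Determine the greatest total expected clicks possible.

65

Allowing fractional choices, the relaxed optimum would be about 71.8, but ad slots are indivisible.
slot 2 + slot 1 + slot 3 + slot 6 + slot 8: cost 5 + 8 + 14 + 5 + 5 = 37 ≤ 41, expected clicks 11 + 18 + 16 + 17 + 3 = 65.
slot 2 + slot 1 + slot 3 + slot 6: cost 5 + 8 + 14 + 5 = 32 ≤ 41, expected clicks 11 + 18 + 16 + 17 = 62.
slot 5 + slot 1 + slot 3 + slot 6: cost 12 + 8 + 14 + 5 = 39 ≤ 41, expected clicks 13 + 18 + 16 + 17 = 64.
Best is slot 2, slot 1, slot 3, slot 6, and slot 8 with total expected clicks 65.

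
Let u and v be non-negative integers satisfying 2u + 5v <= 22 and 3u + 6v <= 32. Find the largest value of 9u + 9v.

The continuous relaxation peaks at (10.7, 0) with value 96.00; rounding to a feasible lattice point costs some objective.
(u,v)=(10,0): 2·10+5·0=20≤22, 3·10+6·0=30≤32, objective 90.
(u,v)=(9,0): 2·9+5·0=18≤22, 3·9+6·0=27≤32, objective 81.
No feasible integer point exceeds 90.

90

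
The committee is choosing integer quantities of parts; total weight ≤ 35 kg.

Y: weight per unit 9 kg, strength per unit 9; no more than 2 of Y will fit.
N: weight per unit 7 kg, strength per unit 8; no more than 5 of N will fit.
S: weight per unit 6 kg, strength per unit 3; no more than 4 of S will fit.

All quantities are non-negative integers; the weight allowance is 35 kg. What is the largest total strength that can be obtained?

4×N and 1×S: weight 34 ≤ 35, strength 4·8 + 1·3 = 35.
5×N: weight 35 ≤ 35, strength 5·8 = 40.
Best is 40.

40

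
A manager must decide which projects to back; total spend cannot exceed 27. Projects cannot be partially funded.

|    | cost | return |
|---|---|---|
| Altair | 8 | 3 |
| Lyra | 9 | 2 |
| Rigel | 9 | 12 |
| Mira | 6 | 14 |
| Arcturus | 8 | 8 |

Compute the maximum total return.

34

Allowing fractional choices, the relaxed optimum would be about 35.5, but projects are indivisible.
Lyra + Rigel + Mira: cost 9 + 9 + 6 = 24 ≤ 27, return 2 + 12 + 14 = 28.
Altair + Rigel + Mira: cost 8 + 9 + 6 = 23 ≤ 27, return 3 + 12 + 14 = 29.
Rigel + Mira + Arcturus: cost 9 + 6 + 8 = 23 ≤ 27, return 12 + 14 + 8 = 34.
Best is Rigel, Mira, and Arcturus with total return 34.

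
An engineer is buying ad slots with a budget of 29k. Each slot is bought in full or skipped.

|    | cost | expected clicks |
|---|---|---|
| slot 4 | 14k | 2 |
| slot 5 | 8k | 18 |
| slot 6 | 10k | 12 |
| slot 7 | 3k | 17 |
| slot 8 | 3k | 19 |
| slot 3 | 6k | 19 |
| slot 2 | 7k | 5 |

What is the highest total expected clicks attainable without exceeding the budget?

78

Treat it as a binary knapsack problem.
Allowing fractional choices, the relaxed optimum would be about 83.8, but ad slots are indivisible.
slot 5 + slot 7 + slot 8 + slot 3 + slot 2: cost 8 + 3 + 3 + 6 + 7 = 27 ≤ 29, expected clicks 18 + 17 + 19 + 19 + 5 = 78.
slot 5 + slot 7 + slot 8 + slot 3: cost 8 + 3 + 3 + 6 = 20 ≤ 29, expected clicks 18 + 17 + 19 + 19 = 73.
Best is slot 5, slot 7, slot 8, slot 3, and slot 2 with total expected clicks 78.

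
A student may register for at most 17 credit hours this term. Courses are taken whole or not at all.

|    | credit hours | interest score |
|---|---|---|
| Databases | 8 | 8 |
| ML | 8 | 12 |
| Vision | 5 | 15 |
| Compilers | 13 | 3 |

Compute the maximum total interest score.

Allowing fractional choices, the relaxed optimum would be about 31.0, but courses are indivisible.
Databases + Vision: credit hours 8 + 5 = 13 ≤ 17, interest score 8 + 15 = 23.
ML + Vision: credit hours 8 + 5 = 13 ≤ 17, interest score 12 + 15 = 27.
Databases + ML: credit hours 8 + 8 = 16 ≤ 17, interest score 8 + 12 = 20.
Best is ML and Vision with total interest score 27.

27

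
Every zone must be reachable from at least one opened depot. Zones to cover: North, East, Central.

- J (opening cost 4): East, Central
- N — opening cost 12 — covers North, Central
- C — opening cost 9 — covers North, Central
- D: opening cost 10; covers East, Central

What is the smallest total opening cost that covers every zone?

This is a weighted set-cover instance.
Choose J and C: together they cover North, East, Central — every zone.
Total opening cost: 4 + 9 = 13.
No cover costs less than 13.

13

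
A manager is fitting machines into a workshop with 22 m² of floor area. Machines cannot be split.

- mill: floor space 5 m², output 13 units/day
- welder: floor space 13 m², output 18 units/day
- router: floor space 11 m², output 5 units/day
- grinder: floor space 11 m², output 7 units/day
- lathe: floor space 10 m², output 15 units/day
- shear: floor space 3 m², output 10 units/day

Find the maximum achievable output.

Allowing fractional choices, the relaxed optimum would be about 43.5, but machines are indivisible.
mill + welder: floor space 5 + 13 = 18 ≤ 22, output 13 + 18 = 31.
mill + lathe + shear: floor space 5 + 10 + 3 = 18 ≤ 22, output 13 + 15 + 10 = 38.
mill + welder + shear: floor space 5 + 13 + 3 = 21 ≤ 22, output 13 + 18 + 10 = 41.
Best is mill, welder, and shear with total output 41.

41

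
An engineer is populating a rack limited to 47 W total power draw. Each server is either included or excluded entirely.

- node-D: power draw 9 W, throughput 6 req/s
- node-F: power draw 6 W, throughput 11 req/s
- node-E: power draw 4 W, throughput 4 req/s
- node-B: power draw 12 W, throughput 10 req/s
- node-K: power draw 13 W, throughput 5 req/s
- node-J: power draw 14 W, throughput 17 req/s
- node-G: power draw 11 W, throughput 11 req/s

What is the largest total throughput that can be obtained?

Take node-F, node-E, node-B, node-J, and node-G: power draw 6 + 4 + 12 + 14 + 11 = 47 ≤ 47, throughput 11 + 4 + 10 + 17 + 11 = 53.
No other feasible combination does better.

53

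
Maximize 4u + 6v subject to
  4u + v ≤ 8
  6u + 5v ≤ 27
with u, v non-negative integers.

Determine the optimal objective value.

30

(u,v)=(0,5): 4·0+1·5=5≤8, 6·0+5·5=25≤27, objective 30.
(u,v)=(1,4): 4·1+1·4=8≤8, 6·1+5·4=26≤27, objective 28.
Maximum is 30 at (u,v)=(0,5).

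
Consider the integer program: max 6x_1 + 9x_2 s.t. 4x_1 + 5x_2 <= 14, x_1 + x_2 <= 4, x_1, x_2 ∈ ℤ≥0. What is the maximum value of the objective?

24

(x_1,x_2)=(1,2): 4·1+5·2=14≤14, 1·1+1·2=3≤4, objective 24.
(x_1,x_2)=(2,1): 4·2+5·1=13≤14, 1·2+1·1=3≤4, objective 21.
The best lattice point is (1,2), giving 24.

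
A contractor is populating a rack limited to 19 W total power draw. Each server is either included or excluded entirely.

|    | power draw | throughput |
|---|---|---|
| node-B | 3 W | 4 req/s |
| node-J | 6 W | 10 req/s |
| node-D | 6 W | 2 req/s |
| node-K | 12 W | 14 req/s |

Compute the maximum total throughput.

24

Allowing fractional choices, the relaxed optimum would be about 25.7, but servers are indivisible.
node-B + node-K: power draw 3 + 12 = 15 ≤ 19, throughput 4 + 14 = 18.
node-J + node-K: power draw 6 + 12 = 18 ≤ 19, throughput 10 + 14 = 24.
node-B + node-J + node-D: power draw 3 + 6 + 6 = 15 ≤ 19, throughput 4 + 10 + 2 = 16.
Best is node-J and node-K with total throughput 24.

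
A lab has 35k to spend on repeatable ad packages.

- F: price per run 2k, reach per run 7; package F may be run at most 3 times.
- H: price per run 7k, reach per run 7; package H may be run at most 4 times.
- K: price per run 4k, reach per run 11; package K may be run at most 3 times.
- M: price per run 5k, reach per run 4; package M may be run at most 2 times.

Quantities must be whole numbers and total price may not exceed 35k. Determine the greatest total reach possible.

69

This is a bounded integer knapsack.
F has the best ratio (7/2); taking only F gives at most 3×7 = 21 (stopped by the supply cap of 3).
Mixing does better — 3×F, 1×H, 3×K, and 2×M: price 35 ≤ 35, reach 3·7 + 1·7 + 3·11 + 2·4 = 69.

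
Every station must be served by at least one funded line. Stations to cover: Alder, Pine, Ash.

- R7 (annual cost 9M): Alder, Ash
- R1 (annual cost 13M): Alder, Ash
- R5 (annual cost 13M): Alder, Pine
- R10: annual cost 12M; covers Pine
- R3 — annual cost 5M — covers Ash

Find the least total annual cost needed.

Choose R5 and R3: together they cover Alder, Pine, Ash — every station.
Total annual cost: 13 + 5 = 18.

18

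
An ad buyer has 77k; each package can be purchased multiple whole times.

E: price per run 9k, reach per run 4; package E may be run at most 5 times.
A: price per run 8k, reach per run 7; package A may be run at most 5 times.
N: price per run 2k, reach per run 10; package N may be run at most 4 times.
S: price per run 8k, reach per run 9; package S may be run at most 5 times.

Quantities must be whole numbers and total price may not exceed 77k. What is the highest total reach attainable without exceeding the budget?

106

N has the best ratio (10/2); taking only N gives at most 4×10 = 40 (stopped by the supply cap of 4).
Mixing does better — 3×A, 4×N, and 5×S: price 72 ≤ 77, reach 3·7 + 4·10 + 5·9 = 106.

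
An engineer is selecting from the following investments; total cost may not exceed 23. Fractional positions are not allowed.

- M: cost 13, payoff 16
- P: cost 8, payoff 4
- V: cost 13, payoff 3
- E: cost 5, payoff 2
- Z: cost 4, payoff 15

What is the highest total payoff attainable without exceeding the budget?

This is an integer program with binary decision variables.
Take M, E, and Z: cost 13 + 5 + 4 = 22 ≤ 23, payoff 16 + 2 + 15 = 33.
No other feasible combination does better.

33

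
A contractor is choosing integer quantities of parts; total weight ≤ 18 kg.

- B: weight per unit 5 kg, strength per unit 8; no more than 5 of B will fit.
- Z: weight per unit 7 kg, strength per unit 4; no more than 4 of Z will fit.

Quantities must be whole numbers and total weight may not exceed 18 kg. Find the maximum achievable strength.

Take 3×B: weight 15 ≤ 18, strength 3·8 = 24.
No other integer combination yields more.

24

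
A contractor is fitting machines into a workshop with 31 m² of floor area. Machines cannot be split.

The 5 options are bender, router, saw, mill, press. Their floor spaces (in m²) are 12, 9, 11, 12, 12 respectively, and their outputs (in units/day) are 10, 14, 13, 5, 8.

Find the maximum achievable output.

bender + router: floor space 12 + 9 = 21 ≤ 31, output 10 + 14 = 24.
bender + saw: floor space 12 + 11 = 23 ≤ 31, output 10 + 13 = 23.
router + saw: floor space 9 + 11 = 20 ≤ 31, output 14 + 13 = 27.
Best is router and saw with total output 27.

27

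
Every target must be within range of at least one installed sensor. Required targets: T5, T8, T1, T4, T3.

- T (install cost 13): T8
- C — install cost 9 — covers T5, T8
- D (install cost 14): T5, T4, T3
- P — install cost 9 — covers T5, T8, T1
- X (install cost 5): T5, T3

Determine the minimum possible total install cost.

23

Choose D and P: together they cover T5, T8, T1, T4, T3 — every target.
Total install cost: 14 + 9 = 23.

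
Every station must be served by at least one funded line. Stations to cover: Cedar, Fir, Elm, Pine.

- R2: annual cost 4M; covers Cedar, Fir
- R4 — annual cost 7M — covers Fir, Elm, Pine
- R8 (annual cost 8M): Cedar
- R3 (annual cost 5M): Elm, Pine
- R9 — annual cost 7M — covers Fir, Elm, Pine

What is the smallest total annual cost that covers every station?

This is an integer covering problem.
Choose R2 and R3: together they cover Cedar, Fir, Elm, Pine — every station.
Total annual cost: 4 + 5 = 9.

9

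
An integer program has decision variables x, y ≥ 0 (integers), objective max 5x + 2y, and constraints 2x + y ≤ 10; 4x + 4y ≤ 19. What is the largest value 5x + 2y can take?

20

(x,y)=(4,0): 2·4+1·0=8≤10, 4·4+4·0=16≤19, objective 20.
(x,y)=(3,1): 2·3+1·1=7≤10, 4·3+4·1=16≤19, objective 17.
No feasible integer point exceeds 20.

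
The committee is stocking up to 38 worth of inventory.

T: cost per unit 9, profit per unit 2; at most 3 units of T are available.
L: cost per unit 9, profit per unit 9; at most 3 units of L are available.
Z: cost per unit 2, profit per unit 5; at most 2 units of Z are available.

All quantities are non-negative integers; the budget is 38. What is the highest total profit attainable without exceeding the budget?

37

Z has the best ratio (5/2); taking only Z gives at most 2×5 = 10 (stopped by the supply cap of 2).
Mixing does better — 3×L and 2×Z: cost 31 ≤ 38, profit 3·9 + 2·5 = 37.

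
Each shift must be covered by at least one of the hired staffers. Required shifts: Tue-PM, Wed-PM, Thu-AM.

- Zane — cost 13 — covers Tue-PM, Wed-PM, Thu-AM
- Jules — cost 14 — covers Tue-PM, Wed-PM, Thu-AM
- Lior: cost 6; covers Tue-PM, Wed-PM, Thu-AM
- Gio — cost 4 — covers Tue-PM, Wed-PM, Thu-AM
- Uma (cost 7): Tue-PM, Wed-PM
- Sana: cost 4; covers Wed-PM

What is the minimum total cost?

Gio alone covers Tue-PM, Wed-PM, Thu-AM — every shift.
Total cost: 4.
No cover costs less than 4.

4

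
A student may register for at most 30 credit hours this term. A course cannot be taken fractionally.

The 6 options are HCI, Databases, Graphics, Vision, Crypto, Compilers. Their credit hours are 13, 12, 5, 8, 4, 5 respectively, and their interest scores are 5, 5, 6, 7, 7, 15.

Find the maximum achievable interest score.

35

Take Graphics, Vision, Crypto, and Compilers: credit hours 5 + 8 + 4 + 5 = 22 ≤ 30, interest score 6 + 7 + 7 + 15 = 35.
No other feasible combination does better.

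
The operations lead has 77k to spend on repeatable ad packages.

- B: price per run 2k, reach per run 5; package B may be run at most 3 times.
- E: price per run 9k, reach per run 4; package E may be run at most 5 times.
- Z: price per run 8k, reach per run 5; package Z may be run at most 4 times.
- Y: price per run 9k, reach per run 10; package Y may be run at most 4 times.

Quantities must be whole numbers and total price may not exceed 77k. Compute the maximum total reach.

3×B, 1×E, 3×Z, and 4×Y: price 75 ≤ 77, reach 3·5 + 1·4 + 3·5 + 4·10 = 74.
3×B, 4×Z, and 4×Y: price 74 ≤ 77, reach 3·5 + 4·5 + 4·10 = 75.
Best is 75.

75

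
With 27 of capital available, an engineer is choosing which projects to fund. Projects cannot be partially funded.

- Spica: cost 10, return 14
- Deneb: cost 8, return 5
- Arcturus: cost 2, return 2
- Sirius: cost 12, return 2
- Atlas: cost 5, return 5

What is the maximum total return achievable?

26

This is an integer program with binary decision variables.
Take Spica, Deneb, Arcturus, and Atlas: cost 10 + 8 + 2 + 5 = 25 ≤ 27, return 14 + 5 + 2 + 5 = 26.
No other feasible combination does better.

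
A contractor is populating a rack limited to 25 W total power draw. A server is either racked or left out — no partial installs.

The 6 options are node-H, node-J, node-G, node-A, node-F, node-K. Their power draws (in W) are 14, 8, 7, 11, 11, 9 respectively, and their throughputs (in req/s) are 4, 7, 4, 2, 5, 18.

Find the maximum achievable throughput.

29

This is a 0-1 knapsack instance.
node-J + node-K: power draw 8 + 9 = 17 ≤ 25, throughput 7 + 18 = 25.
node-J + node-G + node-K: power draw 8 + 7 + 9 = 24 ≤ 25, throughput 7 + 4 + 18 = 29.
node-F + node-K: power draw 11 + 9 = 20 ≤ 25, throughput 5 + 18 = 23.
Best is node-J, node-G, and node-K with total throughput 29.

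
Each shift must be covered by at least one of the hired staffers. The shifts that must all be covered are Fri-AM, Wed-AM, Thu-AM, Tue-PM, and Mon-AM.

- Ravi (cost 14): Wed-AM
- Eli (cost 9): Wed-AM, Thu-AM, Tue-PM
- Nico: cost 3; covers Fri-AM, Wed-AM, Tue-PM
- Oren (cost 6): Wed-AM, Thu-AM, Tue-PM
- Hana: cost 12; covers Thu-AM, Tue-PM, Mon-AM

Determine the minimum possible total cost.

15

This is a weighted set-cover instance.
The greedy cost-per-new-shift heuristic would pick Nico, Oren, and Hana for 21, but a cheaper cover exists.
Choose Nico and Hana: together they cover Fri-AM, Wed-AM, Thu-AM, Tue-PM, Mon-AM — every shift.
Total cost: 3 + 12 = 15.
No cover costs less than 15.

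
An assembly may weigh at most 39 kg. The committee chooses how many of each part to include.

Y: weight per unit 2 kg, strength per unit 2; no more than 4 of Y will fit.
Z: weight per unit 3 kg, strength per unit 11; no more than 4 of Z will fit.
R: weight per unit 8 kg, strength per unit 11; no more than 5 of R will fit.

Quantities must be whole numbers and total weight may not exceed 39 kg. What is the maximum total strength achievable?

79

Take 1×Y, 4×Z, and 3×R: weight 38 ≤ 39, strength 1·2 + 4·11 + 3·11 = 79.
Z has the best ratio (11/3) and is taken to its limit of 4; remaining capacity is filled optimally with the others.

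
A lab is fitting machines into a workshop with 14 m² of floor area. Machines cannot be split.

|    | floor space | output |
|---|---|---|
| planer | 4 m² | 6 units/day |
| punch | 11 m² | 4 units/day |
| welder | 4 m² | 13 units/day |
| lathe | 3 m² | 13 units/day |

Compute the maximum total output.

This is a 0-1 knapsack instance.
Take planer, welder, and lathe: floor space 4 + 4 + 3 = 11 ≤ 14, output 6 + 13 + 13 = 32.
No other feasible combination does better.

32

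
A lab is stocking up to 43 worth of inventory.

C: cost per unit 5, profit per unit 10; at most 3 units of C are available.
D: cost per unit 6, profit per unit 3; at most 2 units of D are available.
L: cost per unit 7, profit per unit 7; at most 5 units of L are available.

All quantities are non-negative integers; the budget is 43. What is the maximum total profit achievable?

This is a bounded integer knapsack.
C has the best ratio (10/5); taking only C gives at most 3×10 = 30 (stopped by the supply cap of 3).
Mixing does better — 3×C and 4×L: cost 43 ≤ 43, profit 3·10 + 4·7 = 58.

58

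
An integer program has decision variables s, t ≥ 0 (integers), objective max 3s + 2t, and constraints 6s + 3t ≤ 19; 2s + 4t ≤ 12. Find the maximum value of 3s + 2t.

10

(s,t)=(2,2): 6·2+3·2=18≤19, 2·2+4·2=12≤12, objective 10.
(s,t)=(3,0): 6·3+3·0=18≤19, 2·3+4·0=6≤12, objective 9.
(s,t)=(2,1): 6·2+3·1=15≤19, 2·2+4·1=8≤12, objective 8.
(s,t)=(1,2): 6·1+3·2=12≤19, 2·1+4·2=10≤12, objective 7.
The best lattice point is (2,2), giving 10.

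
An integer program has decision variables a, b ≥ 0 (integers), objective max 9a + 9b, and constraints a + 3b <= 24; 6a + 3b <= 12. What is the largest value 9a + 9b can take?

36

(a,b)=(0,4): 1·0+3·4=12≤24, 6·0+3·4=12≤12, objective 36.
(a,b)=(0,3): 1·0+3·3=9≤24, 6·0+3·3=9≤12, objective 27.
Maximum is 36 at (a,b)=(0,4).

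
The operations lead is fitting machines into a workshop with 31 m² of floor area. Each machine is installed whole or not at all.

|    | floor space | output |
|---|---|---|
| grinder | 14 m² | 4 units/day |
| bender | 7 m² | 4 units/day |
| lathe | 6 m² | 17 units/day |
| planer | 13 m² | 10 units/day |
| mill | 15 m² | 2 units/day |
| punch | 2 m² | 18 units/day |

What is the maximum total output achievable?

49

Take bender, lathe, planer, and punch: floor space 7 + 6 + 13 + 2 = 28 ≤ 31, output 4 + 17 + 10 + 18 = 49.
No other feasible combination does better.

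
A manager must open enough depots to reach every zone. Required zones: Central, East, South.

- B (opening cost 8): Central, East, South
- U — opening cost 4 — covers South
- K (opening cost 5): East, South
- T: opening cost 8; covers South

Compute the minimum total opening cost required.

The greedy cost-per-new-zone heuristic would pick K and B for 13, but a cheaper cover exists.
B alone covers Central, East, South — every zone.
Total opening cost: 8.
No cover costs less than 8.

8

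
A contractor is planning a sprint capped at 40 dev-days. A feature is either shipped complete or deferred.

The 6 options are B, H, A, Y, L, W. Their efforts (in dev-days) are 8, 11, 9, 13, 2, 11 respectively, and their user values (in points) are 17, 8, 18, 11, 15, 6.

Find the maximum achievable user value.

Allowing fractional choices, the relaxed optimum would be about 66.8, but features are indivisible.
B + H + A + L: effort 8 + 11 + 9 + 2 = 30 ≤ 40, user value 17 + 8 + 18 + 15 = 58.
B + A + Y + L: effort 8 + 9 + 13 + 2 = 32 ≤ 40, user value 17 + 18 + 11 + 15 = 61.
B + A + L + W: effort 8 + 9 + 2 + 11 = 30 ≤ 40, user value 17 + 18 + 15 + 6 = 56.
Best is B, A, Y, and L with total user value 61.

61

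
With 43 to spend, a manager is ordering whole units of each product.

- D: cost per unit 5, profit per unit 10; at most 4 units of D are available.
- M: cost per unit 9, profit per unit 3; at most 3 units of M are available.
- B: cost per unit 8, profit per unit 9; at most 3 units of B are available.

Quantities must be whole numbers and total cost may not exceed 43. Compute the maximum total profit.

Take 4×D and 2×B: cost 36 ≤ 43, profit 4·10 + 2·9 = 58.
D has the best ratio (10/5) and is taken to its limit of 4; remaining capacity is filled optimally with the others.

58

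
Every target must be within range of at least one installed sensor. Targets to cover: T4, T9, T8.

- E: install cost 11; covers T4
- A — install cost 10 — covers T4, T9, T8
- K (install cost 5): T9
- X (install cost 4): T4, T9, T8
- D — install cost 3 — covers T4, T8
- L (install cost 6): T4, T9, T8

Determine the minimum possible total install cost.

4

X alone covers T4, T9, T8 — every target.
Total install cost: 4.
No cover costs less than 4.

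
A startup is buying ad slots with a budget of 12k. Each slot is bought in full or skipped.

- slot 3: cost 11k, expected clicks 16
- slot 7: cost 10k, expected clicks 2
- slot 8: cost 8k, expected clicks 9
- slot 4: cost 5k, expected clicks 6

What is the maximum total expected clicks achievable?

16

This is an integer program with binary decision variables.
slot 3: cost 11 ≤ 12, expected clicks 16.
slot 8: cost 8 ≤ 12, expected clicks 9.
Best is slot 3 with total expected clicks 16.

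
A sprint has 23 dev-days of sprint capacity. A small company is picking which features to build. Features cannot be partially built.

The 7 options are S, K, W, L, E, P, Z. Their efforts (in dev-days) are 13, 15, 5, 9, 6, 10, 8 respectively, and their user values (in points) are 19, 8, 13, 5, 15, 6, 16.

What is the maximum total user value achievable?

44

Allowing fractional choices, the relaxed optimum would be about 49.8, but features are indivisible.
W + E + Z: effort 5 + 6 + 8 = 19 ≤ 23, user value 13 + 15 + 16 = 44.
L + E + Z: effort 9 + 6 + 8 = 23 ≤ 23, user value 5 + 15 + 16 = 36.
Best is W, E, and Z with total user value 44.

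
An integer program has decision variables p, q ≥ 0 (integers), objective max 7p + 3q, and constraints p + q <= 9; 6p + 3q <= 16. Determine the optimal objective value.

17

The continuous relaxation peaks at (2.67, 0) with value 18.67; rounding to a feasible lattice point costs some objective.
(p,q)=(2,1): 1·2+1·1=3≤9, 6·2+3·1=15≤16, objective 17.
(p,q)=(2,0): 1·2+1·0=2≤9, 6·2+3·0=12≤16, objective 14.
(p,q)=(1,2): 1·1+1·2=3≤9, 6·1+3·2=12≤16, objective 13.
(p,q)=(1,1): 1·1+1·1=2≤9, 6·1+3·1=9≤16, objective 10.
No feasible integer point exceeds 17.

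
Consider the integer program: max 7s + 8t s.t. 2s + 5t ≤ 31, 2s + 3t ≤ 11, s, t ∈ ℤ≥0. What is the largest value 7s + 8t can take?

The continuous relaxation peaks at (5.5, 0) with value 38.50; rounding to a feasible lattice point costs some objective.
(s,t)=(4,1): 2·4+5·1=13≤31, 2·4+3·1=11≤11, objective 36.
(s,t)=(5,0): 2·5+5·0=10≤31, 2·5+3·0=10≤11, objective 35.
Maximum is 36 at (s,t)=(4,1).

36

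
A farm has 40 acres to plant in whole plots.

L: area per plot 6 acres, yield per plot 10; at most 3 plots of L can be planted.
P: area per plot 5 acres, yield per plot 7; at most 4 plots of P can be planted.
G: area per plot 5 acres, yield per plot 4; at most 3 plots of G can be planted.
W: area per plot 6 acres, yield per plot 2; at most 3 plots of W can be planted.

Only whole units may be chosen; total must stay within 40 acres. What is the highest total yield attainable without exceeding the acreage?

This is a bounded integer knapsack.
3×L and 4×P: area 38 ≤ 40, yield 3·10 + 4·7 = 58.
3×L, 3×P, and 1×G: area 38 ≤ 40, yield 3·10 + 3·7 + 1·4 = 55.
Best is 58.

58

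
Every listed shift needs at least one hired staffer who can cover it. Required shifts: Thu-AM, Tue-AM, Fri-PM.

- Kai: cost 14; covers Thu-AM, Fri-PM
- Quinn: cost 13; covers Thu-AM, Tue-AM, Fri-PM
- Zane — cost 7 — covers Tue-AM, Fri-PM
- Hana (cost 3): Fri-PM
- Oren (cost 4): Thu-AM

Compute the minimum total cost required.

11

The greedy cost-per-new-shift heuristic would pick Hana, Oren, and Zane for 14, but a cheaper cover exists.
Choose Zane and Oren: together they cover Thu-AM, Tue-AM, Fri-PM — every shift.
Total cost: 7 + 4 = 11.
No cover costs less than 11.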